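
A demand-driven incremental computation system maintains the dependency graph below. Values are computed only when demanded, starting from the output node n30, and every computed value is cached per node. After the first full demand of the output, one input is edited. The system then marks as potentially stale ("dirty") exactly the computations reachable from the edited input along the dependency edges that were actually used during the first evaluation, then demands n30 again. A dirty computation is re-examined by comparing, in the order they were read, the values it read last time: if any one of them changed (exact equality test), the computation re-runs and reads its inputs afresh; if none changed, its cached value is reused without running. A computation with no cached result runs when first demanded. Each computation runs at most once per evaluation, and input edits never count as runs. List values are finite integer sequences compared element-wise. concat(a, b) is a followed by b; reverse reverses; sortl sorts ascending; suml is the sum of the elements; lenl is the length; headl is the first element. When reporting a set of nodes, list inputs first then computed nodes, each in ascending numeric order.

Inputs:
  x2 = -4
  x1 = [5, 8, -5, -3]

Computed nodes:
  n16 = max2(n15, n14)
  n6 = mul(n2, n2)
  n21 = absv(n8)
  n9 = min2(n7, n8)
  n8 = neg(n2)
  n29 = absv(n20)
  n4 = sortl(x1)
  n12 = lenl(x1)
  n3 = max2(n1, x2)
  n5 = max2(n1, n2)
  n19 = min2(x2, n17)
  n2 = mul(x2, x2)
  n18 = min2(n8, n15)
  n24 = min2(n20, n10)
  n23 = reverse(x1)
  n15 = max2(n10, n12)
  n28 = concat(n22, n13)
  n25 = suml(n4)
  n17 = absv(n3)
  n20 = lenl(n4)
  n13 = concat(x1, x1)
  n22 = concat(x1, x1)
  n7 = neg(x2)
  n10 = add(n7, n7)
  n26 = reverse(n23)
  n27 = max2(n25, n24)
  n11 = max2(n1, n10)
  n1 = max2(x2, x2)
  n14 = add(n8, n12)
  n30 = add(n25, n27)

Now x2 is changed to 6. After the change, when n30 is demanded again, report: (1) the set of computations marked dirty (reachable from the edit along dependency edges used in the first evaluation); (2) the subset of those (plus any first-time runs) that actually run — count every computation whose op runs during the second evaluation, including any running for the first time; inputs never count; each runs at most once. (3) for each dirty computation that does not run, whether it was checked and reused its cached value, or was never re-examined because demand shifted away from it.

Marked dirty: n7, n10, n24, n27, n30.
Computations that run: n7, n10, n24, n27 — 4 in total.
Checked but reused from cache: n30.
Key observation: the change is absorbed at n27 — it re-runs but produces the same value, and the output's value is unchanged.

First evaluation (everything demanded from the output):
  n4 = sortl([5, 8, -5, -3]) = [-5, -3, 5, 8]
  n7 = neg(-4) = 4
  n10 = add(4, 4) = 8
  n20 = lenl([-5, -3, 5, 8]) = 4
  n24 = min2(4, 8) = 4
  n25 = suml([-5, -3, 5, 8]) = 5
  n27 = max2(5, 4) = 5
  n30 = add(5, 5) = 10

Propagation after the edit:
  n7: runs — x2 -4->6; result -6.
  n10: runs — n7 4->-6; n7 4->-6; result -12.
  n24: runs — n10 8->-12; result -12.
  n27: runs — n24 4->-12; result 5 (same value as before).
  n30: checked — values it read are unchanged (n25 unchanged, n27 unchanged); reused cached 10 without running.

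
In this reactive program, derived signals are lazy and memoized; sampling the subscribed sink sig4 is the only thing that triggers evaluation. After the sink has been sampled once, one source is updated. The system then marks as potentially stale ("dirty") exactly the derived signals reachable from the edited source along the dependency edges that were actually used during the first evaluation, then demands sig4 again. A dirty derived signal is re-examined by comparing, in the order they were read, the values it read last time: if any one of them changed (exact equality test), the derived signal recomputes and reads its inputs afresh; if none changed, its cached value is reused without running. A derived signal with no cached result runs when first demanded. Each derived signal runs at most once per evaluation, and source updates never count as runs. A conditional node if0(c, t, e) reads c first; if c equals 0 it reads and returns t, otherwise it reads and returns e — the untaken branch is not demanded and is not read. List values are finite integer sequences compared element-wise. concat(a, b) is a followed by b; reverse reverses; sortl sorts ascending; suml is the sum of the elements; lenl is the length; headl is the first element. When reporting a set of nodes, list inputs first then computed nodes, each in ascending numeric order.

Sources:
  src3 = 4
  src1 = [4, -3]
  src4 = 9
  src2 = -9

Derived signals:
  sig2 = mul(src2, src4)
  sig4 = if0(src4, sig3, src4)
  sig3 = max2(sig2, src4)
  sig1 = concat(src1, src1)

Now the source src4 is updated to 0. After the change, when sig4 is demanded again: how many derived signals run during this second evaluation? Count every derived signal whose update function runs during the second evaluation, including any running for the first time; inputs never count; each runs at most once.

3 derived signals run: sig2, sig3, sig4.
Note the branch switch — sig2, sig3 had no cache and run now for the first time.

First demand of the output computes:
  sig4 = if0(src4=9 -> else branch src4) = 9

After the edit, cleaning proceeds:
  sig2: had never run; runs now, result 0.
  sig3: had never run; runs now, result 0.
  sig4: a read changed (src4 9->0; src4 9->0) — executes, giving 0.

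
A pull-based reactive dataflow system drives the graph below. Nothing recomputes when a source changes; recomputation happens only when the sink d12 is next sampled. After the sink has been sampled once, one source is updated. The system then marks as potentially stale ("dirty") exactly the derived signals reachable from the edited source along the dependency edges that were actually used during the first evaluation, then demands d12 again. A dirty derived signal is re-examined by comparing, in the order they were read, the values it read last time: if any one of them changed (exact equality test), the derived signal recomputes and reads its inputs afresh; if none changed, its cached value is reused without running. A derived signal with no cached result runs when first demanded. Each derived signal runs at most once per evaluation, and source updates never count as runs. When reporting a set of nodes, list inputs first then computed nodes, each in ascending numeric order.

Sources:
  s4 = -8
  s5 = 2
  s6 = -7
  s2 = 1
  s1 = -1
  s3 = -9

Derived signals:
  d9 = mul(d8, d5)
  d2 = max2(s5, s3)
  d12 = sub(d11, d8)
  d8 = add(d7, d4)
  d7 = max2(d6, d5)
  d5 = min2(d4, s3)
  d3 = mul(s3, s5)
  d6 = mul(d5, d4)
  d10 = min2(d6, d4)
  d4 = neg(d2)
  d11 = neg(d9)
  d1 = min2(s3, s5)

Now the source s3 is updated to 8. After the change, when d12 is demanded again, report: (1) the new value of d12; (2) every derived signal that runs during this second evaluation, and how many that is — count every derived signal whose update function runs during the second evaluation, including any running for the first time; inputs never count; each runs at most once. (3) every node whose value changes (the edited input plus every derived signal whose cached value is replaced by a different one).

New value of d12: 392.
Derived signals that run: d2, d4, d5, d6, d7, d8, d9, d11, d12 — 9 in total.
Values that change: s3, d2, d4, d5, d6, d7, d8, d9, d11, d12.

First evaluation (everything demanded from the output):
  d2 = max2(2, -9) = 2
  d4 = neg(2) = -2
  d5 = min2(-2, -9) = -9
  d6 = mul(-9, -2) = 18
  d7 = max2(18, -9) = 18
  d8 = add(18, -2) = 16
  d9 = mul(16, -9) = -144
  d11 = neg(-144) = 144
  d12 = sub(144, 16) = 128

Propagation after the edit:
  d2: runs — s3 -9->8; result 8.
  d4: runs — d2 2->8; result -8.
  d5: runs — d4 -2->-8; s3 -9->8; result -8.
  d6: runs — d5 -9->-8; d4 -2->-8; result 64.
  d7: runs — d6 18->64; d5 -9->-8; result 64.
  d8: runs — d7 18->64; d4 -2->-8; result 56.
  d9: runs — d8 16->56; d5 -9->-8; result -448.
  d11: runs — d9 -144->-448; result 448.
  d12: runs — d11 144->448; d8 16->56; result 392.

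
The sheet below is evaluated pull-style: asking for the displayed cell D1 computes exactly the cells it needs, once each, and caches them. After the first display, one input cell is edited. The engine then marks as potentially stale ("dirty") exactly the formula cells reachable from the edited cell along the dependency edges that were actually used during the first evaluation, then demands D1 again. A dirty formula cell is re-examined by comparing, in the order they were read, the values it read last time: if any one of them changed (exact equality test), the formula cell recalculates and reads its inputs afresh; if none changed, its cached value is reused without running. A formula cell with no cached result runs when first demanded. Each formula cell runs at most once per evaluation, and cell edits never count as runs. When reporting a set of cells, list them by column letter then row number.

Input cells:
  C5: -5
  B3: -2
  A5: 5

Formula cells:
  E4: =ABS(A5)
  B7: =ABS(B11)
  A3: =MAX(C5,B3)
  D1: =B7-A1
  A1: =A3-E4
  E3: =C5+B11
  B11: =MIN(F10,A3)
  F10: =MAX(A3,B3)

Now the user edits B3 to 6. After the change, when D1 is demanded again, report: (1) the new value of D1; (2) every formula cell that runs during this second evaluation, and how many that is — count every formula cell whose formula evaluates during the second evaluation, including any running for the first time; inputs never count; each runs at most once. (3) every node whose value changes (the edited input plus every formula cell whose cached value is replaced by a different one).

First demand of the output computes:
  A3 = MAX(-5, -2) = -2
  E4 = ABS(5) = 5
  A1 = -2 - 5 = -7
  F10 = MAX(-2, -2) = -2
  B11 = MIN(-2, -2) = -2
  B7 = ABS(-2) = 2
  D1 = 2 - -7 = 9

After the edit, cleaning proceeds:
  A3: a read changed (B3 -2->6) — executes, giving 6.
  A1: a read changed (A3 -2->6) — executes, giving 1.
  F10: a read changed (A3 -2->6; B3 -2->6) — executes, giving 6.
  B11: a read changed (F10 -2->6; A3 -2->6) — executes, giving 6.
  B7: a read changed (B11 -2->6) — executes, giving 6.
  D1: a read changed (B7 2->6; A1 -7->1) — executes, giving 5.

Demanding D1 again yields 5.
6 formula cells run: A1, A3, B7, B11, D1, F10.
The nodes whose values change: A1, A3, B3, B7, B11, D1, F10.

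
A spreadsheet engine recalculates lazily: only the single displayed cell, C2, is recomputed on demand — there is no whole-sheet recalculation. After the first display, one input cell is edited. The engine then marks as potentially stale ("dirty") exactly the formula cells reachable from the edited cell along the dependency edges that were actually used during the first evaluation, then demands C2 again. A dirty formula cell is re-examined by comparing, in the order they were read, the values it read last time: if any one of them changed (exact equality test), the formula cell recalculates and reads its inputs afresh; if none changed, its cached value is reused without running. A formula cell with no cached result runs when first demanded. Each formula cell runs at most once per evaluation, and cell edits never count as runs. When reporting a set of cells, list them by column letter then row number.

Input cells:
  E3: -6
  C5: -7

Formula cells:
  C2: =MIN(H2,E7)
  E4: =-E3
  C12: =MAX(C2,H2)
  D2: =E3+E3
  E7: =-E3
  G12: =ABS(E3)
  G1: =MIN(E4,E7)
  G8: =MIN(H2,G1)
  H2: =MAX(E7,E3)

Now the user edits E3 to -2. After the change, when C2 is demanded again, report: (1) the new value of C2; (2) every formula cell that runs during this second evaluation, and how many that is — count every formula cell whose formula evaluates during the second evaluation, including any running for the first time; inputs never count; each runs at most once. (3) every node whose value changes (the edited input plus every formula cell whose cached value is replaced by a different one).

First evaluation (everything demanded from the output):
  E7 = -(-6) = 6
  H2 = MAX(6, -6) = 6
  C2 = MIN(6, 6) = 6

Propagation after the edit:
  E7: runs — E3 -6->-2; result 2.
  H2: runs — E7 6->2; E3 -6->-2; result 2.
  C2: runs — H2 6->2; E7 6->2; result 2.

New value of C2: 2.
Formula cells that run: C2, E7, H2 — 3 in total.
Values that change: C2, E3, E7, H2.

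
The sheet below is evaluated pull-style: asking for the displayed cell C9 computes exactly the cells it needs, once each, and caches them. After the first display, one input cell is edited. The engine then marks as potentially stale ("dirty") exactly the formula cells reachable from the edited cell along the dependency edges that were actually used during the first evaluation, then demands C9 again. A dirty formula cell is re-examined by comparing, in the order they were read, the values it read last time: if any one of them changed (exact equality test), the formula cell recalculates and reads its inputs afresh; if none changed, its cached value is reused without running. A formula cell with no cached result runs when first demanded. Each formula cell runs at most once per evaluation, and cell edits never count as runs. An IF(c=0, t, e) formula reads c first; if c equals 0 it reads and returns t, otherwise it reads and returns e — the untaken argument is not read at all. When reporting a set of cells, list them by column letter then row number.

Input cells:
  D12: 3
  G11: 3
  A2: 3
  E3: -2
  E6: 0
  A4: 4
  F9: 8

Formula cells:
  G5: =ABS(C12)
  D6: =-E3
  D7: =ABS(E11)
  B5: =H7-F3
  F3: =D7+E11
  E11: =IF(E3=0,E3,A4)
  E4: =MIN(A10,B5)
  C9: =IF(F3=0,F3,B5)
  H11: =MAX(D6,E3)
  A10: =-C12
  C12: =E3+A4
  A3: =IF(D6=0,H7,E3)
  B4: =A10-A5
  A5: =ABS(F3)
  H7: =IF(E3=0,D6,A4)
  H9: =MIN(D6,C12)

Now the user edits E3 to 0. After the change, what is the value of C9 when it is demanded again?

First demand of the output computes:
  E11 = IF(E3=0: E3=-2 -> else branch A4) = 4
  D7 = ABS(4) = 4
  F3 = 4 + 4 = 8
  H7 = IF(E3=0: E3=-2 -> else branch A4) = 4
  B5 = 4 - 8 = -4
  C9 = IF(F3=0: F3=8 -> else branch B5) = -4

After the edit, cleaning proceeds:
  E11: a read changed (E3 -2->0) — executes, giving 0.
  D7: a read changed (E11 4->0) — executes, giving 0.
  F3: a read changed (D7 4->0; E11 4->0) — executes, giving 0.
  H7: stays stale; no demand reaches it after the flip.
  B5: stays stale; no demand reaches it after the flip.
  C9: a read changed (F3 8->0) — executes, giving 0.

Note the branch switch — demand abandons B5, H7, which are never re-examined.

Demanding C9 again yields 0.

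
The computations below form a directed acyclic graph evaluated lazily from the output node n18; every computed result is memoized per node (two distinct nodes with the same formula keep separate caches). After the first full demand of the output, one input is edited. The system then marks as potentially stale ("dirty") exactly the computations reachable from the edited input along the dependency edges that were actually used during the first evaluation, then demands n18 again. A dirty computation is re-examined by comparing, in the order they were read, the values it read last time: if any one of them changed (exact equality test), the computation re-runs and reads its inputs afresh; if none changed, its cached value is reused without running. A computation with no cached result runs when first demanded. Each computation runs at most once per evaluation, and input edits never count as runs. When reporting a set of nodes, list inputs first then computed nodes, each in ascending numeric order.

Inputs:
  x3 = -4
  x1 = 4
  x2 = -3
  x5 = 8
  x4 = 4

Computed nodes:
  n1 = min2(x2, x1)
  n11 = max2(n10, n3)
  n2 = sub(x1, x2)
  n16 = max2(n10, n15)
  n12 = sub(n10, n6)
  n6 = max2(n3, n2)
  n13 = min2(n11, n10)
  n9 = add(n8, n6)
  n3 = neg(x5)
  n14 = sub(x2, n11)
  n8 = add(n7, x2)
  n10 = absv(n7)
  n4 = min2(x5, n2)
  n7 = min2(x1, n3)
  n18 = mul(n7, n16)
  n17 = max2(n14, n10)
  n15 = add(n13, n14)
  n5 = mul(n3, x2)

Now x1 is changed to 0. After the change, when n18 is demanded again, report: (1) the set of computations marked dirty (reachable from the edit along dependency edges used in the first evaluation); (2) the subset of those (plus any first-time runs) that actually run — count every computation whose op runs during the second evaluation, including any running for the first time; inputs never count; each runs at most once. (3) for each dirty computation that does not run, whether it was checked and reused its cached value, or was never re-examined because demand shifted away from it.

First demand of the output computes:
  n3 = neg(8) = -8
  n7 = min2(4, -8) = -8
  n10 = absv(-8) = 8
  n11 = max2(8, -8) = 8
  n13 = min2(8, 8) = 8
  n14 = sub(-3, 8) = -11
  n15 = add(8, -11) = -3
  n16 = max2(8, -3) = 8
  n18 = mul(-8, 8) = -64

After the edit, cleaning proceeds:
  n7: a read changed (x1 4->0) — executes, giving -8 — identical to its old value.
  n10: dirty, but its reads are unchanged (n7 unchanged); cached 8 stands.
  n11: dirty, but its reads are unchanged (n10 unchanged, n3 unchanged); cached 8 stands.
  n13: dirty, but its reads are unchanged (n11 unchanged, n10 unchanged); cached 8 stands.
  n14: dirty, but its reads are unchanged (x2 unchanged, n11 unchanged); cached -11 stands.
  n15: dirty, but its reads are unchanged (n13 unchanged, n14 unchanged); cached -3 stands.
  n16: dirty, but its reads are unchanged (n10 unchanged, n15 unchanged); cached 8 stands.
  n18: dirty, but its reads are unchanged (n7 unchanged, n16 unchanged); cached -64 stands.

Note the absorption at n7: it re-runs yet its value is the same, leaving the output's value untouched.

The edit dirties: n7, n10, n11, n13, n14, n15, n16, n18.
1 computations run: n7.
Cache hits after checking: n10, n11, n13, n14, n15, n16, n18.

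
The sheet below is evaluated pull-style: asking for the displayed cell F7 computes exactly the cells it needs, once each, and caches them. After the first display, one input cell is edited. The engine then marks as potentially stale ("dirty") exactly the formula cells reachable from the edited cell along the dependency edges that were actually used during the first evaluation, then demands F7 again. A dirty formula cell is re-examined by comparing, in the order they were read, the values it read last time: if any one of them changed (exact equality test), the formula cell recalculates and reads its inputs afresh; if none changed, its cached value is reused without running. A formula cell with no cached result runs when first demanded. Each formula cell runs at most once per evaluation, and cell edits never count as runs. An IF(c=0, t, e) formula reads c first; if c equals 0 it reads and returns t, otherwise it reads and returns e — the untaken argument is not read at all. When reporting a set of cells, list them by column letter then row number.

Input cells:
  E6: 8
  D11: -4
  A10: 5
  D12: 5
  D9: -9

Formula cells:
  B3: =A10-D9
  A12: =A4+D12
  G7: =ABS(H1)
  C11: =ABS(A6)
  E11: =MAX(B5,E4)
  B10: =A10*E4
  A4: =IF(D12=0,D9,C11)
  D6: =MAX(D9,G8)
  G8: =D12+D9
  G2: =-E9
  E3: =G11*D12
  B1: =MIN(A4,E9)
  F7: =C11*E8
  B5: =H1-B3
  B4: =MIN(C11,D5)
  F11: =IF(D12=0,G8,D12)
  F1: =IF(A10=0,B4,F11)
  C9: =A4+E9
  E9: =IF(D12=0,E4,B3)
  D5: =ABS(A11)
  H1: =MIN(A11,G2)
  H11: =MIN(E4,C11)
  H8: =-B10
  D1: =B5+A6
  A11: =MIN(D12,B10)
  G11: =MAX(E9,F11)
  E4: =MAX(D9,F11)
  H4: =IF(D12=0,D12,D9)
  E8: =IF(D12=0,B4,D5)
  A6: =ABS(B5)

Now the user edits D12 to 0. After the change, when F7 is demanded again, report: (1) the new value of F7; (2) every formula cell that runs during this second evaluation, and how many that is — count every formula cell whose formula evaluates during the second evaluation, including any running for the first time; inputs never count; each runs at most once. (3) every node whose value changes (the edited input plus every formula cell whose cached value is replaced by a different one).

Demanding F7 again yields 2655.
15 formula cells run: A6, A11, B4, B5, B10, C11, D5, E4, E8, E9, F7, F11, G2, G8, H1.
The nodes whose values change: A6, A11, B5, B10, C11, D5, D12, E4, E8, E9, F7, F11, G2, H1.
Note the branch switch — B4, G8 had no cache and run now for the first time.

First demand of the output computes:
  B3 = 5 - -9 = 14
  F11 = IF(D12=0: D12=5 -> else branch D12) = 5
  E4 = MAX(-9, 5) = 5
  B10 = 5 * 5 = 25
  A11 = MIN(5, 25) = 5
  D5 = ABS(5) = 5
  E8 = IF(D12=0: D12=5 -> else branch D5) = 5
  E9 = IF(D12=0: D12=5 -> else branch B3) = 14
  G2 = -(14) = -14
  H1 = MIN(5, -14) = -14
  B5 = -14 - 14 = -28
  A6 = ABS(-28) = 28
  C11 = ABS(28) = 28
  F7 = 28 * 5 = 140

After the edit, cleaning proceeds:
  G8: had never run; runs now, result -9.
  F11: a read changed (D12 5->0; D12 5->0) — executes, giving -9.
  E4: a read changed (F11 5->-9) — executes, giving -9.
  B10: a read changed (E4 5->-9) — executes, giving -45.
  A11: a read changed (D12 5->0; B10 25->-45) — executes, giving -45.
  D5: a read changed (A11 5->-45) — executes, giving 45.
  E9: a read changed (D12 5->0) — executes, giving -9.
  G2: a read changed (E9 14->-9) — executes, giving 9.
  H1: a read changed (A11 5->-45; G2 -14->9) — executes, giving -45.
  B5: a read changed (H1 -14->-45) — executes, giving -59.
  A6: a read changed (B5 -28->-59) — executes, giving 59.
  C11: a read changed (A6 28->59) — executes, giving 59.
  B4: had never run; runs now, result 45.
  E8: a read changed (D12 5->0; D5 5->45) — executes, giving 45.
  F7: a read changed (C11 28->59; E8 5->45) — executes, giving 2655.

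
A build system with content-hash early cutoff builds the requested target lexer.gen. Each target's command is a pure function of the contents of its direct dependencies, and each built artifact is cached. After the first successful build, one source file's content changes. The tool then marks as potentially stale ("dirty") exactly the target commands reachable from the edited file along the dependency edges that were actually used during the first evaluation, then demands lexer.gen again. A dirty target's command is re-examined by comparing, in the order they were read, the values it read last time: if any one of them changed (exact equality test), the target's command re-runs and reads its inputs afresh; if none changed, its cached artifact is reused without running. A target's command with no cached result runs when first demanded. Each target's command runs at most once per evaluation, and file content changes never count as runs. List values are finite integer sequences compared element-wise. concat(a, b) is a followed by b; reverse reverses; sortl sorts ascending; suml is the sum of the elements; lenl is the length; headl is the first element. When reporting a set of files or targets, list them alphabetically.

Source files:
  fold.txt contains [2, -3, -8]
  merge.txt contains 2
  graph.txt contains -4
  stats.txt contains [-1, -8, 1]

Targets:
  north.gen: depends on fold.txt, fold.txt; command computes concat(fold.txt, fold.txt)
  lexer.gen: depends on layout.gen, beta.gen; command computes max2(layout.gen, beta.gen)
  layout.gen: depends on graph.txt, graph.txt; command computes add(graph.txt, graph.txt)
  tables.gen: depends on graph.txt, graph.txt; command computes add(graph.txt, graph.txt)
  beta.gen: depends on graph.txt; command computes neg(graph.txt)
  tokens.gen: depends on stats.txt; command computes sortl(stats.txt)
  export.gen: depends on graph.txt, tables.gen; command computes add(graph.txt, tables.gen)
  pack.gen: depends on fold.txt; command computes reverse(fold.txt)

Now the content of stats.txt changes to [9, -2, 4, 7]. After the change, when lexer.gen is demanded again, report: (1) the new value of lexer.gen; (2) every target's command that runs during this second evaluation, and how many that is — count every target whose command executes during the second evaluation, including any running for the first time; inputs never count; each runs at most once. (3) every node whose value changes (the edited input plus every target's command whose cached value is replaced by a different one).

New value of lexer.gen: 4.
Target commands that run: none — 0 in total.
Values that change: stats.txt.
Key observation: stats.txt is never demanded by the output, so the edit triggers no recomputation at all.

First evaluation (everything demanded from the output):
  beta.gen = neg(-4) = 4
  layout.gen = add(-4, -4) = -8
  lexer.gen = max2(-8, 4) = 4

Propagation after the edit:
  stats.txt feeds no computation that the output demands — nothing is marked dirty and nothing runs.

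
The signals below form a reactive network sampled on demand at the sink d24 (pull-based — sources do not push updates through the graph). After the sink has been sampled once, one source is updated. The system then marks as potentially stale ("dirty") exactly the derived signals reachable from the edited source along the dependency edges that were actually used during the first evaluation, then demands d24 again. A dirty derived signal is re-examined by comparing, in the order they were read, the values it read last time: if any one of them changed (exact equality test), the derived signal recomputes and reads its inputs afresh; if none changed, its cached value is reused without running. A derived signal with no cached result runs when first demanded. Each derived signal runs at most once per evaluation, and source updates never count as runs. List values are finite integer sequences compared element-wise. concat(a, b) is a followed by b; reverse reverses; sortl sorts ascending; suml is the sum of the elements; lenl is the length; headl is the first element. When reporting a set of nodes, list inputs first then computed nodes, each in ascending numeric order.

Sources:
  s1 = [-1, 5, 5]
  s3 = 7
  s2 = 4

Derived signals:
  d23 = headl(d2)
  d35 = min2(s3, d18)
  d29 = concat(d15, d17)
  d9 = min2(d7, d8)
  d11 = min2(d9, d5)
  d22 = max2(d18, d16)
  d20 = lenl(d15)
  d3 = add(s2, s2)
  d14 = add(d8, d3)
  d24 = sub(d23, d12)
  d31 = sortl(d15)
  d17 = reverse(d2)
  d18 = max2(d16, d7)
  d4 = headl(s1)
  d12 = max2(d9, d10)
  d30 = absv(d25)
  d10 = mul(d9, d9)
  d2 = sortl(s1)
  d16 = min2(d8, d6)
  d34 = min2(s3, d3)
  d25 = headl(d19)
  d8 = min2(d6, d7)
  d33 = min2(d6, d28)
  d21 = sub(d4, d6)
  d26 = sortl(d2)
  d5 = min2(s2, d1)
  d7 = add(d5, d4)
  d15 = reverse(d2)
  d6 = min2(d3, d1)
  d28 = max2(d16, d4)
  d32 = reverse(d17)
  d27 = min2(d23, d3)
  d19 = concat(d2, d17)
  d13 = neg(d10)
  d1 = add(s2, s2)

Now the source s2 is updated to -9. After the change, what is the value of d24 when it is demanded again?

d24 now evaluates to -362.

Initial pass — values computed on the first demand:
  d1 = add(4, 4) = 8
  d2 = sortl([-1, 5, 5]) = [-1, 5, 5]
  d3 = add(4, 4) = 8
  d4 = headl([-1, 5, 5]) = -1
  d5 = min2(4, 8) = 4
  d6 = min2(8, 8) = 8
  d7 = add(4, -1) = 3
  d8 = min2(8, 3) = 3
  d9 = min2(3, 3) = 3
  d10 = mul(3, 3) = 9
  d12 = max2(3, 9) = 9
  d23 = headl([-1, 5, 5]) = -1
  d24 = sub(-1, 9) = -10

Second demand — change propagation:
  d1: re-runs because s2 4->-9; s2 4->-9; new result -18.
  d3: re-runs because s2 4->-9; s2 4->-9; new result -18.
  d5: re-runs because s2 4->-9; d1 8->-18; new result -18.
  d6: re-runs because d3 8->-18; d1 8->-18; new result -18.
  d7: re-runs because d5 4->-18; new result -19.
  d8: re-runs because d6 8->-18; d7 3->-19; new result -19.
  d9: re-runs because d7 3->-19; d8 3->-19; new result -19.
  d10: re-runs because d9 3->-19; d9 3->-19; new result 361.
  d12: re-runs because d9 3->-19; d10 9->361; new result 361.
  d24: re-runs because d12 9->361; new result -362.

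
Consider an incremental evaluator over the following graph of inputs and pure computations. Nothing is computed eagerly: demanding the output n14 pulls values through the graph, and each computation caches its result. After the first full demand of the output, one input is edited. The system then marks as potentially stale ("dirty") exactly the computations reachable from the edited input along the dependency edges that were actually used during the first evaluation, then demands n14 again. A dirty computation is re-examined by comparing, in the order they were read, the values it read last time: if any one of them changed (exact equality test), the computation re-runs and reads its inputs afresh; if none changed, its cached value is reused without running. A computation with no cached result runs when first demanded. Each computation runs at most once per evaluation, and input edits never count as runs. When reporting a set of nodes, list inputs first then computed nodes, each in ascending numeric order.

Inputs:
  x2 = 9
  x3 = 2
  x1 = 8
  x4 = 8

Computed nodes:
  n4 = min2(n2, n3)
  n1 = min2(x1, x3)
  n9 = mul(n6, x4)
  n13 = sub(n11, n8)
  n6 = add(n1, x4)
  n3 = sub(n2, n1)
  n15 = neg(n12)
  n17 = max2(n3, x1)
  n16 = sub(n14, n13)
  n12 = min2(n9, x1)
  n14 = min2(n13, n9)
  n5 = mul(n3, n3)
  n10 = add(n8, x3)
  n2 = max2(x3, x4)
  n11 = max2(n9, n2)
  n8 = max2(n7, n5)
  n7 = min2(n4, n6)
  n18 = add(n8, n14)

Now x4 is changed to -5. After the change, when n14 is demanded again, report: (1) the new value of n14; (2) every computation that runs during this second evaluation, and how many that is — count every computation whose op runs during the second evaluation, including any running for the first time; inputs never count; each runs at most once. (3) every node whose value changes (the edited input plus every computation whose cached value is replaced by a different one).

Initial pass — values computed on the first demand:
  n1 = min2(8, 2) = 2
  n2 = max2(2, 8) = 8
  n3 = sub(8, 2) = 6
  n4 = min2(8, 6) = 6
  n5 = mul(6, 6) = 36
  n6 = add(2, 8) = 10
  n7 = min2(6, 10) = 6
  n8 = max2(6, 36) = 36
  n9 = mul(10, 8) = 80
  n11 = max2(80, 8) = 80
  n13 = sub(80, 36) = 44
  n14 = min2(44, 80) = 44

Second demand — change propagation:
  n2: re-runs because x4 8->-5; new result 2.
  n3: re-runs because n2 8->2; new result 0.
  n4: re-runs because n2 8->2; n3 6->0; new result 0.
  n5: re-runs because n3 6->0; n3 6->0; new result 0.
  n6: re-runs because x4 8->-5; new result -3.
  n7: re-runs because n4 6->0; n6 10->-3; new result -3.
  n8: re-runs because n7 6->-3; n5 36->0; new result 0.
  n9: re-runs because n6 10->-3; x4 8->-5; new result 15.
  n11: re-runs because n9 80->15; n2 8->2; new result 15.
  n13: re-runs because n11 80->15; n8 36->0; new result 15.
  n14: re-runs because n13 44->15; n9 80->15; new result 15.

n14 now evaluates to 15.
Run set: n2, n3, n4, n5, n6, n7, n8, n9, n11, n13, n14 (11 run).
Changed values: x4, n2, n3, n4, n5, n6, n7, n8, n9, n11, n13, n14.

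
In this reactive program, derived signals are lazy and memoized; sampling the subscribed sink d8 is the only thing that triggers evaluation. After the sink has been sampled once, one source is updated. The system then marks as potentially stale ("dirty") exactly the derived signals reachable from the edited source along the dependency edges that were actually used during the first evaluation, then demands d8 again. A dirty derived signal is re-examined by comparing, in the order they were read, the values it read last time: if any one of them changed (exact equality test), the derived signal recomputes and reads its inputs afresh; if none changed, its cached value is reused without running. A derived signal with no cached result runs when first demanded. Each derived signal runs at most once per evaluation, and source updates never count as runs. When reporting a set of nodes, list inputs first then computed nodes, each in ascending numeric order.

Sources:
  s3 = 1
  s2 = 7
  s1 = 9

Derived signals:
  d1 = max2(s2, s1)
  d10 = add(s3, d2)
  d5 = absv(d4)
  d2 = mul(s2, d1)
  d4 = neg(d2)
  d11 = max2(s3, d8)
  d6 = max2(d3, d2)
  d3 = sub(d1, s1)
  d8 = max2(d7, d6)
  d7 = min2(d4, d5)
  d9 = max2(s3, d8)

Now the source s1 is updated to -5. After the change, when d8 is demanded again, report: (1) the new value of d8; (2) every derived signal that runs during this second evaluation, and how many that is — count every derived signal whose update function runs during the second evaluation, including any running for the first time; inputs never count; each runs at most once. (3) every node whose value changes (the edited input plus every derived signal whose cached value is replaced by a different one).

Demanding d8 again yields 49.
8 derived signals run: d1, d2, d3, d4, d5, d6, d7, d8.
The nodes whose values change: s1, d1, d2, d3, d4, d5, d6, d7, d8.

First demand of the output computes:
  d1 = max2(7, 9) = 9
  d2 = mul(7, 9) = 63
  d3 = sub(9, 9) = 0
  d4 = neg(63) = -63
  d5 = absv(-63) = 63
  d6 = max2(0, 63) = 63
  d7 = min2(-63, 63) = -63
  d8 = max2(-63, 63) = 63

After the edit, cleaning proceeds:
  d1: a read changed (s1 9->-5) — executes, giving 7.
  d2: a read changed (d1 9->7) — executes, giving 49.
  d3: a read changed (d1 9->7; s1 9->-5) — executes, giving 12.
  d4: a read changed (d2 63->49) — executes, giving -49.
  d5: a read changed (d4 -63->-49) — executes, giving 49.
  d6: a read changed (d3 0->12; d2 63->49) — executes, giving 49.
  d7: a read changed (d4 -63->-49; d5 63->49) — executes, giving -49.
  d8: a read changed (d7 -63->-49; d6 63->49) — executes, giving 49.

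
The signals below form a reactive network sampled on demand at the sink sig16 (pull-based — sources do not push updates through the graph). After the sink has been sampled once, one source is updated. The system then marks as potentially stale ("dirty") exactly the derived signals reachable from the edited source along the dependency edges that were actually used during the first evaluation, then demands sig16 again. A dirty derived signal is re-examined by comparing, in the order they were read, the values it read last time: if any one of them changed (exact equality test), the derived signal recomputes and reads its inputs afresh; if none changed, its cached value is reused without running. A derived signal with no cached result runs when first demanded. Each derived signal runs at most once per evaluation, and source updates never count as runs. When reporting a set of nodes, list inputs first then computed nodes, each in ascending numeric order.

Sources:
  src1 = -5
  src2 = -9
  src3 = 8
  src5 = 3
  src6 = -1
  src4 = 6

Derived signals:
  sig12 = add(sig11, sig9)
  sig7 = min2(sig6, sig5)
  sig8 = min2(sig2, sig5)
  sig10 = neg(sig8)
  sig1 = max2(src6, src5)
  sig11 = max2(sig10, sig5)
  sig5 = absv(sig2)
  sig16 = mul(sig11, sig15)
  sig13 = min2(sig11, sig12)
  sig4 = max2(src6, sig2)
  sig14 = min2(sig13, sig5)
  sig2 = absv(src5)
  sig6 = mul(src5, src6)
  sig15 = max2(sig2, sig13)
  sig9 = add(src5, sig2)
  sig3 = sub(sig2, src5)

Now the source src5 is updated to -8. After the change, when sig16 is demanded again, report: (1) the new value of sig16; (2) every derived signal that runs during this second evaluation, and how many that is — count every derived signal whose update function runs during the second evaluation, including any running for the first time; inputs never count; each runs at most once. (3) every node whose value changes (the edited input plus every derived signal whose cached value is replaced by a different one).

sig16 now evaluates to 64.
Run set: sig2, sig5, sig8, sig9, sig10, sig11, sig12, sig13, sig15, sig16 (10 run).
Changed values: src5, sig2, sig5, sig8, sig9, sig10, sig11, sig12, sig13, sig15, sig16.

Initial pass — values computed on the first demand:
  sig2 = absv(3) = 3
  sig5 = absv(3) = 3
  sig8 = min2(3, 3) = 3
  sig9 = add(3, 3) = 6
  sig10 = neg(3) = -3
  sig11 = max2(-3, 3) = 3
  sig12 = add(3, 6) = 9
  sig13 = min2(3, 9) = 3
  sig15 = max2(3, 3) = 3
  sig16 = mul(3, 3) = 9

Second demand — change propagation:
  sig2: re-runs because src5 3->-8; new result 8.
  sig5: re-runs because sig2 3->8; new result 8.
  sig8: re-runs because sig2 3->8; sig5 3->8; new result 8.
  sig9: re-runs because src5 3->-8; sig2 3->8; new result 0.
  sig10: re-runs because sig8 3->8; new result -8.
  sig11: re-runs because sig10 -3->-8; sig5 3->8; new result 8.
  sig12: re-runs because sig11 3->8; sig9 6->0; new result 8.
  sig13: re-runs because sig11 3->8; sig12 9->8; new result 8.
  sig15: re-runs because sig2 3->8; sig13 3->8; new result 8.
  sig16: re-runs because sig11 3->8; sig15 3->8; new result 64.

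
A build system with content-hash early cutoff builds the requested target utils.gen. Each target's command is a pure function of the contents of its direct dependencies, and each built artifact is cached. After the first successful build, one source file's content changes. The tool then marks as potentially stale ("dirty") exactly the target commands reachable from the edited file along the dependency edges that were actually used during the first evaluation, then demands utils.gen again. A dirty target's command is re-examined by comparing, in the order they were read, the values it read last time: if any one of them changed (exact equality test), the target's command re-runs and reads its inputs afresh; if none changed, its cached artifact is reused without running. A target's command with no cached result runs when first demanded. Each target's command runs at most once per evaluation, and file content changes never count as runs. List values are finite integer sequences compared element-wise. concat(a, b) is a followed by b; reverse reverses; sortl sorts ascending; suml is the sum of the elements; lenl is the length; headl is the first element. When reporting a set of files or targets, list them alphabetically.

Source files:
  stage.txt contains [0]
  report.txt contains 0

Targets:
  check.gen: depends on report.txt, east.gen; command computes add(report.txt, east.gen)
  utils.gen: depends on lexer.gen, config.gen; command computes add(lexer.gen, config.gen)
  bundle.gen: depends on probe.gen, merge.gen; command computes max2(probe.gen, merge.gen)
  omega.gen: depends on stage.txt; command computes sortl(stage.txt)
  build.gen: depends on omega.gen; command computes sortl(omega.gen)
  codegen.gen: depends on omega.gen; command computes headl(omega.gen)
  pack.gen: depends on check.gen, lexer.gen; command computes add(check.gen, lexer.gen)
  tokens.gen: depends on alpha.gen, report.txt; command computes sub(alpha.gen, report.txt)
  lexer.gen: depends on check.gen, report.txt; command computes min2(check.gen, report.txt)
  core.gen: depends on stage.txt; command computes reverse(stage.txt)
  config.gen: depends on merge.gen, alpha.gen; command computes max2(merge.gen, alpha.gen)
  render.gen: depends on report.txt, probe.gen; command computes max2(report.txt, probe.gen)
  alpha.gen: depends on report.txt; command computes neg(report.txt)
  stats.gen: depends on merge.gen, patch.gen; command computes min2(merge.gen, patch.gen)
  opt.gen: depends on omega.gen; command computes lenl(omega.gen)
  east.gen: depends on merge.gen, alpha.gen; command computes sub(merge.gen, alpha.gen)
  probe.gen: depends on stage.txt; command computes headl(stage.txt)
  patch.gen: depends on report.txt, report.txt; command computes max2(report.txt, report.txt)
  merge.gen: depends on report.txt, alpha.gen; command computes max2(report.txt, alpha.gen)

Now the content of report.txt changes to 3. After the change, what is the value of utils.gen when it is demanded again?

First evaluation (everything demanded from the output):
  alpha.gen = neg(0) = 0
  merge.gen = max2(0, 0) = 0
  config.gen = max2(0, 0) = 0
  east.gen = sub(0, 0) = 0
  check.gen = add(0, 0) = 0
  lexer.gen = min2(0, 0) = 0
  utils.gen = add(0, 0) = 0

Propagation after the edit:
  alpha.gen: runs — report.txt 0->3; result -3.
  merge.gen: runs — report.txt 0->3; alpha.gen 0->-3; result 3.
  config.gen: runs — merge.gen 0->3; alpha.gen 0->-3; result 3.
  east.gen: runs — merge.gen 0->3; alpha.gen 0->-3; result 6.
  check.gen: runs — report.txt 0->3; east.gen 0->6; result 9.
  lexer.gen: runs — check.gen 0->9; report.txt 0->3; result 3.
  utils.gen: runs — lexer.gen 0->3; config.gen 0->3; result 6.

New value of utils.gen: 6.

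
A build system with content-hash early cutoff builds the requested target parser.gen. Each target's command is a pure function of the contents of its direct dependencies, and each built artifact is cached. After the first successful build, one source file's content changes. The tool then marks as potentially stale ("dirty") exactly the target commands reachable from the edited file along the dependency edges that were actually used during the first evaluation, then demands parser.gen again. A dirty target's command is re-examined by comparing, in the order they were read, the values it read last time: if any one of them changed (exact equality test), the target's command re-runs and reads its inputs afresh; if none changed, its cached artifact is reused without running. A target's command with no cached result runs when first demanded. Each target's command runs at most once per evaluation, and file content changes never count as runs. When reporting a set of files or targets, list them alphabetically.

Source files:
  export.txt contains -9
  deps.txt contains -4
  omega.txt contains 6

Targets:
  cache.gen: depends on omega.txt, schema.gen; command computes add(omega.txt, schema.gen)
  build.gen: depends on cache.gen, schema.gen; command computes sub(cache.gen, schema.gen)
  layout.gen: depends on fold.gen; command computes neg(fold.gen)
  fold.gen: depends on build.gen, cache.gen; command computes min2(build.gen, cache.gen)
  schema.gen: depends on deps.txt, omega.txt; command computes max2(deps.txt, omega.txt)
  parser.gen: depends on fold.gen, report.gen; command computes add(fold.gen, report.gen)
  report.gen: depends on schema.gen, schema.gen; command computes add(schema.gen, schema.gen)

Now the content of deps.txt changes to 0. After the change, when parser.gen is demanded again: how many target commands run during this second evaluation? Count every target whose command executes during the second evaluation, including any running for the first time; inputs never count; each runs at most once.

Target commands that run: schema.gen — 1 in total.
Key observation: the change is absorbed at schema.gen — it re-runs but produces the same value, and the output's value is unchanged.

First evaluation (everything demanded from the output):
  schema.gen = max2(-4, 6) = 6
  cache.gen = add(6, 6) = 12
  build.gen = sub(12, 6) = 6
  fold.gen = min2(6, 12) = 6
  report.gen = add(6, 6) = 12
  parser.gen = add(6, 12) = 18

Propagation after the edit:
  schema.gen: runs — deps.txt -4->0; result 6 (same value as before).
  cache.gen: checked — values it read are unchanged (omega.txt unchanged, schema.gen unchanged); reused cached 12 without running.
  build.gen: checked — values it read are unchanged (cache.gen unchanged, schema.gen unchanged); reused cached 6 without running.
  fold.gen: checked — values it read are unchanged (build.gen unchanged, cache.gen unchanged); reused cached 6 without running.
  report.gen: checked — values it read are unchanged (schema.gen unchanged, schema.gen unchanged); reused cached 12 without running.
  parser.gen: checked — values it read are unchanged (fold.gen unchanged, report.gen unchanged); reused cached 18 without running.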